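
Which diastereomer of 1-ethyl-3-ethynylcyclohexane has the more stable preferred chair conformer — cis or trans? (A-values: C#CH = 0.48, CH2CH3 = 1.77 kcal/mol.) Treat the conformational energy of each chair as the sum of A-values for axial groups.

cis

At 1,3 positions (parity same): cis → (e,e or a,a); trans → (a,e or e,a).
Best chair for cis: E = 0.00 kcal/mol; best chair for trans: E = 0.48 kcal/mol.
The cis isomer is lower by 0.48 kcal/mol.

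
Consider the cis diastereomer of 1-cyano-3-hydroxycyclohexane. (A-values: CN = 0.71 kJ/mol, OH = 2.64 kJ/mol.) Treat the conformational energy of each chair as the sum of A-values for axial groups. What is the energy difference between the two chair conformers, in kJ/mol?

C1 and C3 have the same parity, so for the cis isomer the two substituents are e,e in one chair and a,a in the other.
Chair I (cyano axial, hydroxyl axial): E = 3.35 kJ/mol.
Chair II (cyano equatorial, hydroxyl equatorial): E = 0.00 kJ/mol.
ΔE = 3.35 − 0.00 = 3.35 kJ/mol; chair II is more stable.

3.35 kJ/mol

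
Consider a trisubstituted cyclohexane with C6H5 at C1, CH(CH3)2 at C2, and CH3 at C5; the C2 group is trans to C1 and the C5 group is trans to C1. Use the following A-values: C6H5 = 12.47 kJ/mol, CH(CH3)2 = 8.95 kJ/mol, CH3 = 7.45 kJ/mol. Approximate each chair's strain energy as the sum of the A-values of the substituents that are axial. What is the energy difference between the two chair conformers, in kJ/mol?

Chair I (phenyl axial, isopropyl axial, methyl equatorial): E = 21.42 kJ/mol.
Chair II (phenyl equatorial, isopropyl equatorial, methyl axial): E = 7.45 kJ/mol.
ΔE = 21.42 − 7.45 = 13.97 kJ/mol; chair II is more stable.

13.97 kJ/mol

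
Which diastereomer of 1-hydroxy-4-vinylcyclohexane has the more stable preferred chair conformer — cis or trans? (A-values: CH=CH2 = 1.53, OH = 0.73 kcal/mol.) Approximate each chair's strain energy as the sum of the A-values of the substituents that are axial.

trans

At 1,4 positions (parity opposite): cis → (a,e or e,a); trans → (e,e or a,a).
Best chair for cis: E = 0.73 kcal/mol; best chair for trans: E = 0.00 kcal/mol.
The trans isomer is lower by 0.73 kcal/mol.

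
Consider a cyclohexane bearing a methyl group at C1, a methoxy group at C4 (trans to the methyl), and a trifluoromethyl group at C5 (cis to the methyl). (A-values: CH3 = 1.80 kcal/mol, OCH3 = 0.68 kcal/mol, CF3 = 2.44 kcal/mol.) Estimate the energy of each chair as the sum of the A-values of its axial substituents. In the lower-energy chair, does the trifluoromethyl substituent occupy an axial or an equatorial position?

Chair I (methyl axial, methoxy axial, trifluoromethyl axial): E = 4.92 kcal/mol.
Chair II (methyl equatorial, methoxy equatorial, trifluoromethyl equatorial): E = 0.00 kcal/mol.
Chair II is the more stable (lower-energy) conformer, and in that chair the trifluoromethyl group is equatorial.

equatorial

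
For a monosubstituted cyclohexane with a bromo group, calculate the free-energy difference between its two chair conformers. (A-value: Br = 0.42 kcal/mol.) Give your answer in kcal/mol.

0.42 kcal/mol

A monosubstituted cyclohexane has one chair with the bromo group axial (E = A = 0.42 kcal/mol) and one with it equatorial (E = 0).
ΔE = 0.42 − 0 = 0.42 kcal/mol.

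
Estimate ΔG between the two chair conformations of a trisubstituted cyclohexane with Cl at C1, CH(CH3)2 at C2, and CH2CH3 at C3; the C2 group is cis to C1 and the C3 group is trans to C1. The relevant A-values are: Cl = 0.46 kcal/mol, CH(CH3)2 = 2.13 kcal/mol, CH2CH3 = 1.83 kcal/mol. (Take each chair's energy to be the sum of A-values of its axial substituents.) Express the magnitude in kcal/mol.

Chair I (chloro axial, isopropyl equatorial, ethyl equatorial): E = 0.46 kcal/mol.
Chair II (chloro equatorial, isopropyl axial, ethyl axial): E = 3.96 kcal/mol.
ΔE = 3.96 − 0.46 = 3.50 kcal/mol; chair I is more stable.

3.50 kcal/mol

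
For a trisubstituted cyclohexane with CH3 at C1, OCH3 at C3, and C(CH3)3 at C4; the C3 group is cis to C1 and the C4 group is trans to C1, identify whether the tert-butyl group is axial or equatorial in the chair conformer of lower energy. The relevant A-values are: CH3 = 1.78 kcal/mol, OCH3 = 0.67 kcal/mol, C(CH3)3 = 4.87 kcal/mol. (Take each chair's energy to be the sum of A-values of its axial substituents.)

Chair I (methyl axial, methoxy axial, tert-butyl axial): E = 7.32 kcal/mol.
Chair II (methyl equatorial, methoxy equatorial, tert-butyl equatorial): E = 0.00 kcal/mol.
Chair II is the more stable (lower-energy) conformer, and in that chair the tert-butyl group is equatorial.

equatorial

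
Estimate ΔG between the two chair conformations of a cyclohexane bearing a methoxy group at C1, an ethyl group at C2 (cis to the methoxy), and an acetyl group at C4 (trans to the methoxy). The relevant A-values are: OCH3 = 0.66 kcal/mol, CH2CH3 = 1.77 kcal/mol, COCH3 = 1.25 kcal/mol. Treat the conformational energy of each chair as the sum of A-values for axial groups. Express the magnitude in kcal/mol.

0.14 kcal/mol

Chair I (methoxy axial, ethyl equatorial, acetyl axial): E = 1.91 kcal/mol.
Chair II (methoxy equatorial, ethyl axial, acetyl equatorial): E = 1.77 kcal/mol.
ΔE = 1.91 − 1.77 = 0.14 kcal/mol; chair II is more stable.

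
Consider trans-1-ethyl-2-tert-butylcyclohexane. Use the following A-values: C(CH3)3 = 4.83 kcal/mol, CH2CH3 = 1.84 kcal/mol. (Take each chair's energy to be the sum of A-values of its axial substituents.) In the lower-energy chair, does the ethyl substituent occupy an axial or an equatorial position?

equatorial

C1 and C2 have opposite parity, so for the trans isomer the two substituents are e,e in one chair and a,a in the other.
Chair I (tert-butyl axial, ethyl axial): E = 6.67 kcal/mol.
Chair II (tert-butyl equatorial, ethyl equatorial): E = 0.00 kcal/mol.
Chair II is the more stable (lower-energy) conformer, and in that chair the ethyl group is equatorial.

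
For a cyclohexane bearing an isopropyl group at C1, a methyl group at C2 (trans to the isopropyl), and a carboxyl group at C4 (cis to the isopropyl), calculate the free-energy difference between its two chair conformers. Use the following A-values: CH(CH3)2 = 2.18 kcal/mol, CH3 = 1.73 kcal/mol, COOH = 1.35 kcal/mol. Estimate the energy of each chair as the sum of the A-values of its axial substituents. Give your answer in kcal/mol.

Chair I (isopropyl axial, methyl axial, carboxyl equatorial): E = 3.91 kcal/mol.
Chair II (isopropyl equatorial, methyl equatorial, carboxyl axial): E = 1.35 kcal/mol.
ΔE = 3.91 − 1.35 = 2.56 kcal/mol; chair II is more stable.

2.56 kcal/mol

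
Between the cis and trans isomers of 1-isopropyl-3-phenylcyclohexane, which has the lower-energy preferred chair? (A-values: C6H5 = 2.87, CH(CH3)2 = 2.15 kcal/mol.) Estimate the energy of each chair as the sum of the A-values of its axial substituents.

cis

At 1,3 positions (parity same): cis → (e,e or a,a); trans → (a,e or e,a).
Best chair for cis: E = 0.00 kcal/mol; best chair for trans: E = 2.15 kcal/mol.
The cis isomer is lower by 2.15 kcal/mol.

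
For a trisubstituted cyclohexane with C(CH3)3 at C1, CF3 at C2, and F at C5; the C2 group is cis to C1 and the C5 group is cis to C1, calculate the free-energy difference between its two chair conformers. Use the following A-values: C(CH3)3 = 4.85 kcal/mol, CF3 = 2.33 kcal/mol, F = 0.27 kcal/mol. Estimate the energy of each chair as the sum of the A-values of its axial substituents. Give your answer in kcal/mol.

Chair I (tert-butyl axial, trifluoromethyl equatorial, fluoro axial): E = 5.12 kcal/mol.
Chair II (tert-butyl equatorial, trifluoromethyl axial, fluoro equatorial): E = 2.33 kcal/mol.
ΔE = 5.12 − 2.33 = 2.79 kcal/mol; chair II is more stable.

2.79 kcal/mol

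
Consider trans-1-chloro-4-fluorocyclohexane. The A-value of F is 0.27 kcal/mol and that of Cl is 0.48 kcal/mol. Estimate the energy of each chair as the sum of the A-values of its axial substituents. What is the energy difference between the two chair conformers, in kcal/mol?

0.75 kcal/mol

C1 and C4 have opposite parity, so for the trans isomer the two substituents are e,e in one chair and a,a in the other.
Chair I (fluoro axial, chloro axial): E = 0.75 kcal/mol.
Chair II (fluoro equatorial, chloro equatorial): E = 0.00 kcal/mol.
ΔE = 0.75 − 0.00 = 0.75 kcal/mol; chair II is more stable.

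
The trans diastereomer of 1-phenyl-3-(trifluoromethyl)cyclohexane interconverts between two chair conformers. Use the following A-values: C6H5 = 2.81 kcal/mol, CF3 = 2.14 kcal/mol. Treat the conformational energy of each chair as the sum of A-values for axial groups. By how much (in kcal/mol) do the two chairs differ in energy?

C1 and C3 have the same parity, so for the trans isomer the two substituents are one axial and one equatorial in each chair.
Chair I (phenyl axial, trifluoromethyl equatorial): E = 2.81 kcal/mol.
Chair II (phenyl equatorial, trifluoromethyl axial): E = 2.14 kcal/mol.
ΔE = 2.81 − 2.14 = 0.67 kcal/mol; chair II is more stable.

0.67 kcal/mol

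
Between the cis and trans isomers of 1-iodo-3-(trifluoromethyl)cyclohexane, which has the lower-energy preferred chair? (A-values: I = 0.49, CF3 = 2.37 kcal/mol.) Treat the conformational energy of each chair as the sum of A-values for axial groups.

cis

At 1,3 positions (parity same): cis → (e,e or a,a); trans → (a,e or e,a).
Best chair for cis: E = 0.00 kcal/mol; best chair for trans: E = 0.49 kcal/mol.
The cis isomer is lower by 0.49 kcal/mol.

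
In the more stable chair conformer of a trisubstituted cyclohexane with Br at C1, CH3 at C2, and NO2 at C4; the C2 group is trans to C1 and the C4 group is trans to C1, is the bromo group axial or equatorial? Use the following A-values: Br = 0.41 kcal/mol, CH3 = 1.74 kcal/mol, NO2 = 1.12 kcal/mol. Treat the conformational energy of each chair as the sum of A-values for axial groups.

equatorial

Chair I (bromo axial, methyl axial, nitro axial): E = 3.27 kcal/mol.
Chair II (bromo equatorial, methyl equatorial, nitro equatorial): E = 0.00 kcal/mol.
Chair II is the more stable (lower-energy) conformer, and in that chair the bromo group is equatorial.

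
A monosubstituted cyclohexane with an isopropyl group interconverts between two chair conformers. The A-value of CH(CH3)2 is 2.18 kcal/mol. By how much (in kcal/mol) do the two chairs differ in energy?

2.18 kcal/mol

A monosubstituted cyclohexane has one chair with the isopropyl group axial (E = A = 2.18 kcal/mol) and one with it equatorial (E = 0).
ΔE = 2.18 − 0 = 2.18 kcal/mol.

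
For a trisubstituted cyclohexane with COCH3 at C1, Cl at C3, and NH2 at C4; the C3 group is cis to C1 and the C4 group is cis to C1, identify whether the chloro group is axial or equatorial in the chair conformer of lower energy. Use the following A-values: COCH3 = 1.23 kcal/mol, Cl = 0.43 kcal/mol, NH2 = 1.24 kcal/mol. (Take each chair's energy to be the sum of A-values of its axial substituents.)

equatorial

Chair I (acetyl axial, chloro axial, amino equatorial): E = 1.66 kcal/mol.
Chair II (acetyl equatorial, chloro equatorial, amino axial): E = 1.24 kcal/mol.
Chair II is the more stable (lower-energy) conformer, and in that chair the chloro group is equatorial.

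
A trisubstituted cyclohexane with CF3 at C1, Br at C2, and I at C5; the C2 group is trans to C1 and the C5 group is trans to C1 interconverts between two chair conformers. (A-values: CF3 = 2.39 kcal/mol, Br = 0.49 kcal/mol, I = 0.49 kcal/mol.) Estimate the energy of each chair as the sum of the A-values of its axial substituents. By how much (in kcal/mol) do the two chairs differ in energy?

Chair I (trifluoromethyl axial, bromo axial, iodo equatorial): E = 2.88 kcal/mol.
Chair II (trifluoromethyl equatorial, bromo equatorial, iodo axial): E = 0.49 kcal/mol.
ΔE = 2.88 − 0.49 = 2.39 kcal/mol; chair II is more stable.

2.39 kcal/mol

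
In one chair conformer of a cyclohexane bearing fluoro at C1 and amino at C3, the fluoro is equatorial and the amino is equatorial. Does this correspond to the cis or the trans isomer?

C1 and C3 have the same parity, so their axial bonds point in the same direction.
With same-parity carbons, two substituents on the same face are both axial or both equatorial; opposite faces give one of each.
Here the groups are equatorial/equatorial → same face → cis.

cis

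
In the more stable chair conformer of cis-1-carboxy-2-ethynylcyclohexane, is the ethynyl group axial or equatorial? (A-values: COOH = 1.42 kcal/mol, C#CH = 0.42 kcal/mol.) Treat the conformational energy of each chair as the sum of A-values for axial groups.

C1 and C2 have opposite parity, so for the cis isomer the two substituents are one axial and one equatorial in each chair.
Chair I (carboxyl axial, ethynyl equatorial): E = 1.42 kcal/mol.
Chair II (carboxyl equatorial, ethynyl axial): E = 0.42 kcal/mol.
Chair II is the more stable (lower-energy) conformer, and in that chair the ethynyl group is axial.

axial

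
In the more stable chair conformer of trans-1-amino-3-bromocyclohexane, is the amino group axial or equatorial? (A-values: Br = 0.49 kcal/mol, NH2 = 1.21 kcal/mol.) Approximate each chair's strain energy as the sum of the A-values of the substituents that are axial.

C1 and C3 have the same parity, so for the trans isomer the two substituents are one axial and one equatorial in each chair.
Chair I (bromo axial, amino equatorial): E = 0.49 kcal/mol.
Chair II (bromo equatorial, amino axial): E = 1.21 kcal/mol.
Chair I is the more stable (lower-energy) conformer, and in that chair the amino group is equatorial.

equatorial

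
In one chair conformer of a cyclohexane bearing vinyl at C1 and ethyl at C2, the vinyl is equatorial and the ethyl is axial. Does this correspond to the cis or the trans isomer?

cis

C1 and C2 have opposite parity, so their axial bonds point in opposite directions.
With opposite-parity carbons, two substituents on the same face are one axial and one equatorial; opposite faces give both axial or both equatorial.
Here the groups are equatorial/axial → same face → cis.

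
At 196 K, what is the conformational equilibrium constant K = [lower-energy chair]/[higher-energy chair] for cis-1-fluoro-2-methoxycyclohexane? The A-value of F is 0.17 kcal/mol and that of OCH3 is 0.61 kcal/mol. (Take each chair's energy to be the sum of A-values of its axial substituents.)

C1 and C2 have opposite parity, so for the cis isomer the two substituents are one axial and one equatorial in each chair.
Chair I (fluoro axial, methoxy equatorial): E = 0.17 kcal/mol; chair II (fluoro equatorial, methoxy axial): E = 0.61 kcal/mol.
ΔG = 0.44 kcal/mol between the two chairs.
K = exp(ΔG/RT) with R = 1.987×10⁻³ kcal mol⁻¹ K⁻¹ and T = 196 K gives K ≈ 3.1.

K ≈ 3.10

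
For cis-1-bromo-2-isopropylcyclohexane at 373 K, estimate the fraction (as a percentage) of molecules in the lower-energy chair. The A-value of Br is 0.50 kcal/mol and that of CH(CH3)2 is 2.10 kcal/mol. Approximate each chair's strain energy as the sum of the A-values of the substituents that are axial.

C1 and C2 have opposite parity, so for the cis isomer the two substituents are one axial and one equatorial in each chair.
Chair I (bromo axial, isopropyl equatorial): E = 0.50 kcal/mol; chair II (bromo equatorial, isopropyl axial): E = 2.10 kcal/mol.
ΔG = 1.60 kcal/mol between the two chairs.
K = exp(ΔG/RT) with R = 1.987×10⁻³ kcal mol⁻¹ K⁻¹ and T = 373 K gives K ≈ 8.66.
Fraction in the lower-energy chair = K/(K+1) = 89.6%.

89.6%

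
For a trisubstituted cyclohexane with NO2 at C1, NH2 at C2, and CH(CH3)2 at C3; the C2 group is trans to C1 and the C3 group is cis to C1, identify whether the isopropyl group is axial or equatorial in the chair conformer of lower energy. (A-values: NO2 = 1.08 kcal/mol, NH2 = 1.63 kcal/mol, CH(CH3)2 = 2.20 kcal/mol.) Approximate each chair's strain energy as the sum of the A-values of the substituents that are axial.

Chair I (nitro axial, amino axial, isopropyl axial): E = 4.91 kcal/mol.
Chair II (nitro equatorial, amino equatorial, isopropyl equatorial): E = 0.00 kcal/mol.
Chair II is the more stable (lower-energy) conformer, and in that chair the isopropyl group is equatorial.

equatorial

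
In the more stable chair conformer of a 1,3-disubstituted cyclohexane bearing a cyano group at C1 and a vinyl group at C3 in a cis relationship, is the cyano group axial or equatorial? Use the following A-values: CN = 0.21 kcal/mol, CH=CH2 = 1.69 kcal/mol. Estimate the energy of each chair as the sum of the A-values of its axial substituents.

equatorial

C1 and C3 have the same parity, so for the cis isomer the two substituents are e,e in one chair and a,a in the other.
Chair I (cyano axial, vinyl axial): E = 1.90 kcal/mol.
Chair II (cyano equatorial, vinyl equatorial): E = 0.00 kcal/mol.
Chair II is the more stable (lower-energy) conformer, and in that chair the cyano group is equatorial.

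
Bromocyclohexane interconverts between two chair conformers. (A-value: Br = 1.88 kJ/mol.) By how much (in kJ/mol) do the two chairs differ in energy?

1.88 kJ/mol

A monosubstituted cyclohexane has one chair with the bromo group axial (E = A = 1.88 kJ/mol) and one with it equatorial (E = 0).
ΔE = 1.88 − 0 = 1.88 kJ/mol.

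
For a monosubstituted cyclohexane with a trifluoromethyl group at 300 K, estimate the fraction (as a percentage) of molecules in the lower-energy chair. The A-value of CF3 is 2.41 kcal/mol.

One chair has the trifluoromethyl group axial (E = 2.41 kcal/mol) and the other has it equatorial (E = 0).
ΔG = 2.41 kcal/mol between the two chairs.
K = exp(ΔG/RT) with R = 1.987×10⁻³ kcal mol⁻¹ K⁻¹ and T = 300 K gives K ≈ 57.
Fraction in the lower-energy chair = K/(K+1) = 98.3%.

98.3%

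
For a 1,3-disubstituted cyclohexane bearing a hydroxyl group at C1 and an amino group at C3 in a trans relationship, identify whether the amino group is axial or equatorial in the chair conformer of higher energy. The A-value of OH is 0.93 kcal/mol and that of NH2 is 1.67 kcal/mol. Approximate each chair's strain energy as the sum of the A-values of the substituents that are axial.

axial

C1 and C3 have the same parity, so for the trans isomer the two substituents are one axial and one equatorial in each chair.
Chair I (hydroxyl axial, amino equatorial): E = 0.93 kcal/mol.
Chair II (hydroxyl equatorial, amino axial): E = 1.67 kcal/mol.
Chair II is the less stable (higher-energy) conformer, and in that chair the amino group is axial.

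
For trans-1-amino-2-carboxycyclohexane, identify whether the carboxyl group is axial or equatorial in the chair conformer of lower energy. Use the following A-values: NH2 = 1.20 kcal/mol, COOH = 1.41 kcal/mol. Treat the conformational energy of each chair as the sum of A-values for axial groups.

equatorial

C1 and C2 have opposite parity, so for the trans isomer the two substituents are e,e in one chair and a,a in the other.
Chair I (amino axial, carboxyl axial): E = 2.61 kcal/mol.
Chair II (amino equatorial, carboxyl equatorial): E = 0.00 kcal/mol.
Chair II is the more stable (lower-energy) conformer, and in that chair the carboxyl group is equatorial.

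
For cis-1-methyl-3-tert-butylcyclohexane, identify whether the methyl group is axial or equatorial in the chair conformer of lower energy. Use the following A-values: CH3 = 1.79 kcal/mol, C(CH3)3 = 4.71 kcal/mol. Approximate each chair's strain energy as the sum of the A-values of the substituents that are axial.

equatorial

C1 and C3 have the same parity, so for the cis isomer the two substituents are e,e in one chair and a,a in the other.
Chair I (methyl axial, tert-butyl axial): E = 6.50 kcal/mol.
Chair II (methyl equatorial, tert-butyl equatorial): E = 0.00 kcal/mol.
Chair II is the more stable (lower-energy) conformer, and in that chair the methyl group is equatorial.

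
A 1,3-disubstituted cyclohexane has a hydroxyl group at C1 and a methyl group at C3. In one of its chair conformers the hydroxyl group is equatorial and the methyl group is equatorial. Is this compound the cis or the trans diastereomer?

C1 and C3 have the same parity, so their axial bonds point in the same direction.
With same-parity carbons, two substituents on the same face are both axial or both equatorial; opposite faces give one of each.
Here the groups are equatorial/equatorial → same face → cis.

cis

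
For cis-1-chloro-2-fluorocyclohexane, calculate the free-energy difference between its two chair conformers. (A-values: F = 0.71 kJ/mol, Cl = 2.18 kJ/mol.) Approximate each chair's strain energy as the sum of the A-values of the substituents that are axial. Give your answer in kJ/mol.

C1 and C2 have opposite parity, so for the cis isomer the two substituents are one axial and one equatorial in each chair.
Chair I (fluoro axial, chloro equatorial): E = 0.71 kJ/mol.
Chair II (fluoro equatorial, chloro axial): E = 2.18 kJ/mol.
ΔE = 2.18 − 0.71 = 1.47 kJ/mol; chair I is more stable.

1.47 kJ/mol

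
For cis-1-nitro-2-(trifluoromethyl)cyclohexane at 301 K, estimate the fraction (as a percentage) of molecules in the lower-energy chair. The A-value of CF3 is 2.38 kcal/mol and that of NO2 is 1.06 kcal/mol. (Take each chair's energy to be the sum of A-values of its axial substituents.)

90.1%

C1 and C2 have opposite parity, so for the cis isomer the two substituents are one axial and one equatorial in each chair.
Chair I (trifluoromethyl axial, nitro equatorial): E = 2.38 kcal/mol; chair II (trifluoromethyl equatorial, nitro axial): E = 1.06 kcal/mol.
ΔG = 1.32 kcal/mol between the two chairs.
K = exp(ΔG/RT) with R = 1.987×10⁻³ kcal mol⁻¹ K⁻¹ and T = 301 K gives K ≈ 9.09.
Fraction in the lower-energy chair = K/(K+1) = 90.1%.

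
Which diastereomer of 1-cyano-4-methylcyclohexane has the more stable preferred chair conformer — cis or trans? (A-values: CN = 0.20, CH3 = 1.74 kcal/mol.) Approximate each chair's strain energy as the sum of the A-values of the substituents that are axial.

At 1,4 positions (parity opposite): cis → (a,e or e,a); trans → (e,e or a,a).
Best chair for cis: E = 0.20 kcal/mol; best chair for trans: E = 0.00 kcal/mol.
The trans isomer is lower by 0.20 kcal/mol.

trans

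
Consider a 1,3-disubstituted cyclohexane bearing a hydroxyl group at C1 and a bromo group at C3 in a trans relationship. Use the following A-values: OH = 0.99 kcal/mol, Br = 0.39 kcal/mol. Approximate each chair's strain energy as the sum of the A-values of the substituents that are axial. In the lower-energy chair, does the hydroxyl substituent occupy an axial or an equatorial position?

equatorial

C1 and C3 have the same parity, so for the trans isomer the two substituents are one axial and one equatorial in each chair.
Chair I (hydroxyl axial, bromo equatorial): E = 0.99 kcal/mol.
Chair II (hydroxyl equatorial, bromo axial): E = 0.39 kcal/mol.
Chair II is the more stable (lower-energy) conformer, and in that chair the hydroxyl group is equatorial.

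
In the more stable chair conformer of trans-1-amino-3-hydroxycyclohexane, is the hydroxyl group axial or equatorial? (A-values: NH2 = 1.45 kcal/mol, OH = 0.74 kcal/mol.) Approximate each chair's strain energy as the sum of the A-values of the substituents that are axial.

C1 and C3 have the same parity, so for the trans isomer the two substituents are one axial and one equatorial in each chair.
Chair I (amino axial, hydroxyl equatorial): E = 1.45 kcal/mol.
Chair II (amino equatorial, hydroxyl axial): E = 0.74 kcal/mol.
Chair II is the more stable (lower-energy) conformer, and in that chair the hydroxyl group is axial.

axial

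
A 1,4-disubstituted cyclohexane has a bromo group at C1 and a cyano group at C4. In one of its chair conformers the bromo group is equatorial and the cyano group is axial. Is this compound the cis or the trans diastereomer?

cis

C1 and C4 have opposite parity, so their axial bonds point in opposite directions.
With opposite-parity carbons, two substituents on the same face are one axial and one equatorial; opposite faces give both axial or both equatorial.
Here the groups are equatorial/axial → same face → cis.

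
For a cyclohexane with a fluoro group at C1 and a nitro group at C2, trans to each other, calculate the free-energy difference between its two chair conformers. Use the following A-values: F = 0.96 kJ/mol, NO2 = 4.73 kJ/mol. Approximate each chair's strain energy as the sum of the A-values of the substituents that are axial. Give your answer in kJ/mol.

C1 and C2 have opposite parity, so for the trans isomer the two substituents are e,e in one chair and a,a in the other.
Chair I (fluoro axial, nitro axial): E = 5.69 kJ/mol.
Chair II (fluoro equatorial, nitro equatorial): E = 0.00 kJ/mol.
ΔE = 5.69 − 0.00 = 5.69 kJ/mol; chair II is more stable.

5.69 kJ/mol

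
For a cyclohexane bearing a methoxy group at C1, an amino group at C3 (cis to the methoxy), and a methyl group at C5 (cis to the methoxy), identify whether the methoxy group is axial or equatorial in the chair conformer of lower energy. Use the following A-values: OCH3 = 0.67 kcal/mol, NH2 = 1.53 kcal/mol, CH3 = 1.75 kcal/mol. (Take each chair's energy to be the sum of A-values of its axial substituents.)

Chair I (methoxy axial, amino axial, methyl axial): E = 3.95 kcal/mol.
Chair II (methoxy equatorial, amino equatorial, methyl equatorial): E = 0.00 kcal/mol.
Chair II is the more stable (lower-energy) conformer, and in that chair the methoxy group is equatorial.

equatorial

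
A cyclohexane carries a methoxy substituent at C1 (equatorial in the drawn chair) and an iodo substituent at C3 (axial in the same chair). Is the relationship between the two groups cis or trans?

trans

C1 and C3 have the same parity, so their axial bonds point in the same direction.
With same-parity carbons, two substituents on the same face are both axial or both equatorial; opposite faces give one of each.
Here the groups are equatorial/axial → opposite face → trans.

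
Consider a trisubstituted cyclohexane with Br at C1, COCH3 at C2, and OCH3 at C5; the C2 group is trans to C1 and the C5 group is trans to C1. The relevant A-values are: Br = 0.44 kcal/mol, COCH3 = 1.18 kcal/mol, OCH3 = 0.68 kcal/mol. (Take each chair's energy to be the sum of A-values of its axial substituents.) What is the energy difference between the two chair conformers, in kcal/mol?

0.94 kcal/mol

Chair I (bromo axial, acetyl axial, methoxy equatorial): E = 1.62 kcal/mol.
Chair II (bromo equatorial, acetyl equatorial, methoxy axial): E = 0.68 kcal/mol.
ΔE = 1.62 − 0.68 = 0.94 kcal/mol; chair II is more stable.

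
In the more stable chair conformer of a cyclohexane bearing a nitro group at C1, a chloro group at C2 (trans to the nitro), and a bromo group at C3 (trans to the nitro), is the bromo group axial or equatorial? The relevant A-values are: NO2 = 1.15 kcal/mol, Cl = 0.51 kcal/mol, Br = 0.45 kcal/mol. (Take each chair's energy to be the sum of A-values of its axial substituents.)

Chair I (nitro axial, chloro axial, bromo equatorial): E = 1.66 kcal/mol.
Chair II (nitro equatorial, chloro equatorial, bromo axial): E = 0.45 kcal/mol.
Chair II is the more stable (lower-energy) conformer, and in that chair the bromo group is axial.

axial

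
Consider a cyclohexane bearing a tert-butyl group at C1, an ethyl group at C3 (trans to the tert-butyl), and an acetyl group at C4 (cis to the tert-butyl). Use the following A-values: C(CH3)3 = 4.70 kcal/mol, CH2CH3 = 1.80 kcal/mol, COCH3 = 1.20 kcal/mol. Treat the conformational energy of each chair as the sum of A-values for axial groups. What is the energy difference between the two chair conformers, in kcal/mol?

1.70 kcal/mol

Chair I (tert-butyl axial, ethyl equatorial, acetyl equatorial): E = 4.70 kcal/mol.
Chair II (tert-butyl equatorial, ethyl axial, acetyl axial): E = 3.00 kcal/mol.
ΔE = 4.70 − 3.00 = 1.70 kcal/mol; chair II is more stable.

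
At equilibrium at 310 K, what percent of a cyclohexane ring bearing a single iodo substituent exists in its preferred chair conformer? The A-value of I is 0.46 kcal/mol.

67.8%

One chair has the iodo group axial (E = 0.46 kcal/mol) and the other has it equatorial (E = 0).
ΔG = 0.46 kcal/mol between the two chairs.
K = exp(ΔG/RT) with R = 1.987×10⁻³ kcal mol⁻¹ K⁻¹ and T = 310 K gives K ≈ 2.11.
Fraction in the lower-energy chair = K/(K+1) = 67.8%.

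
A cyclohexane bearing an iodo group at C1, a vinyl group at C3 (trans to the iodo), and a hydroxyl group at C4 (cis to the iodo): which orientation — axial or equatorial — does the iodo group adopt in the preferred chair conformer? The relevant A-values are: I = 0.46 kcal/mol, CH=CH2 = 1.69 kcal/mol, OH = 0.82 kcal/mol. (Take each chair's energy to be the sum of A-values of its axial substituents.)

axial

Chair I (iodo axial, vinyl equatorial, hydroxyl equatorial): E = 0.46 kcal/mol.
Chair II (iodo equatorial, vinyl axial, hydroxyl axial): E = 2.51 kcal/mol.
Chair I is the more stable (lower-energy) conformer, and in that chair the iodo group is axial.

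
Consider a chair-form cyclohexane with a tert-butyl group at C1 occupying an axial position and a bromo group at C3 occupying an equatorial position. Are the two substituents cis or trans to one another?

C1 and C3 have the same parity, so their axial bonds point in the same direction.
With same-parity carbons, two substituents on the same face are both axial or both equatorial; opposite faces give one of each.
Here the groups are axial/equatorial → opposite face → trans.

trans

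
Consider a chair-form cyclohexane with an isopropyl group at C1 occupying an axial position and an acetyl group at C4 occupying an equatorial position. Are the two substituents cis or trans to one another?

C1 and C4 have opposite parity, so their axial bonds point in opposite directions.
With opposite-parity carbons, two substituents on the same face are one axial and one equatorial; opposite faces give both axial or both equatorial.
Here the groups are axial/equatorial → same face → cis.

cis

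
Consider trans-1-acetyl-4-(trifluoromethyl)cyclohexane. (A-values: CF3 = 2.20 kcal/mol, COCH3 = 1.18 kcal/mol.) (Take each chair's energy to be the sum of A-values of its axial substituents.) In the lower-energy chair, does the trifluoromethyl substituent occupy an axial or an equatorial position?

equatorial

C1 and C4 have opposite parity, so for the trans isomer the two substituents are e,e in one chair and a,a in the other.
Chair I (trifluoromethyl axial, acetyl axial): E = 3.38 kcal/mol.
Chair II (trifluoromethyl equatorial, acetyl equatorial): E = 0.00 kcal/mol.
Chair II is the more stable (lower-energy) conformer, and in that chair the trifluoromethyl group is equatorial.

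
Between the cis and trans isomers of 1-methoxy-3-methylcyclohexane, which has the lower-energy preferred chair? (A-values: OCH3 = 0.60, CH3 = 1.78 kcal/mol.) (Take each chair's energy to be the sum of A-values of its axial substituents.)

cis

At 1,3 positions (parity same): cis → (e,e or a,a); trans → (a,e or e,a).
Best chair for cis: E = 0.00 kcal/mol; best chair for trans: E = 0.60 kcal/mol.
The cis isomer is lower by 0.60 kcal/mol.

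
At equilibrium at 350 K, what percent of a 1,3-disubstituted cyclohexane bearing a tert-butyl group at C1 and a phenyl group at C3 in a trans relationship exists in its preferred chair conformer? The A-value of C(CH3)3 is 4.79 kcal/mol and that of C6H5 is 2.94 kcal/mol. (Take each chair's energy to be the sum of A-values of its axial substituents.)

93.5%

C1 and C3 have the same parity, so for the trans isomer the two substituents are one axial and one equatorial in each chair.
Chair I (tert-butyl axial, phenyl equatorial): E = 4.79 kcal/mol; chair II (tert-butyl equatorial, phenyl axial): E = 2.94 kcal/mol.
ΔG = 1.85 kcal/mol between the two chairs.
K = exp(ΔG/RT) with R = 1.987×10⁻³ kcal mol⁻¹ K⁻¹ and T = 350 K gives K ≈ 14.3.
Fraction in the lower-energy chair = K/(K+1) = 93.5%.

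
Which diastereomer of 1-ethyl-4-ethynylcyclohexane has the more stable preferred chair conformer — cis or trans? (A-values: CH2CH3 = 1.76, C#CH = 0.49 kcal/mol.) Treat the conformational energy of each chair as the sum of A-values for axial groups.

trans

At 1,4 positions (parity opposite): cis → (a,e or e,a); trans → (e,e or a,a).
Best chair for cis: E = 0.49 kcal/mol; best chair for trans: E = 0.00 kcal/mol.
The trans isomer is lower by 0.49 kcal/mol.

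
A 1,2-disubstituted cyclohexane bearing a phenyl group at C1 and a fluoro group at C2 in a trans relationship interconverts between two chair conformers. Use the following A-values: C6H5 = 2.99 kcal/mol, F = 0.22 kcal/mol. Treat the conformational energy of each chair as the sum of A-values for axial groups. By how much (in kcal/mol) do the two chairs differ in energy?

3.21 kcal/mol

C1 and C2 have opposite parity, so for the trans isomer the two substituents are e,e in one chair and a,a in the other.
Chair I (phenyl axial, fluoro axial): E = 3.21 kcal/mol.
Chair II (phenyl equatorial, fluoro equatorial): E = 0.00 kcal/mol.
ΔE = 3.21 − 0.00 = 3.21 kcal/mol; chair II is more stable.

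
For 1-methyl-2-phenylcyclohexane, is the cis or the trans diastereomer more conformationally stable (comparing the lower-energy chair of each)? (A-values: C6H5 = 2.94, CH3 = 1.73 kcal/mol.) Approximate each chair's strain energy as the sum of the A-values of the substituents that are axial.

At 1,2 positions (parity opposite): cis → (a,e or e,a); trans → (e,e or a,a).
Best chair for cis: E = 1.73 kcal/mol; best chair for trans: E = 0.00 kcal/mol.
The trans isomer is lower by 1.73 kcal/mol.

trans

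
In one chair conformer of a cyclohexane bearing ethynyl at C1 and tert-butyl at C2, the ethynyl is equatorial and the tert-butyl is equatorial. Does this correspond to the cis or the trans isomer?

C1 and C2 have opposite parity, so their axial bonds point in opposite directions.
With opposite-parity carbons, two substituents on the same face are one axial and one equatorial; opposite faces give both axial or both equatorial.
Here the groups are equatorial/equatorial → opposite face → trans.

trans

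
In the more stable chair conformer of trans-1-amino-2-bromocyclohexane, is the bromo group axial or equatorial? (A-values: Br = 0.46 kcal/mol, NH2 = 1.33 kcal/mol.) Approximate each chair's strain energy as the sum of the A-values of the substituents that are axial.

C1 and C2 have opposite parity, so for the trans isomer the two substituents are e,e in one chair and a,a in the other.
Chair I (bromo axial, amino axial): E = 1.79 kcal/mol.
Chair II (bromo equatorial, amino equatorial): E = 0.00 kcal/mol.
Chair II is the more stable (lower-energy) conformer, and in that chair the bromo group is equatorial.

equatorial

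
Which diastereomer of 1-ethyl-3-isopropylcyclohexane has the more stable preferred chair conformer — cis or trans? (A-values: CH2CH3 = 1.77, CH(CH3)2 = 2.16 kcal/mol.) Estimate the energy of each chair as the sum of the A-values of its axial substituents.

At 1,3 positions (parity same): cis → (e,e or a,a); trans → (a,e or e,a).
Best chair for cis: E = 0.00 kcal/mol; best chair for trans: E = 1.77 kcal/mol.
The cis isomer is lower by 1.77 kcal/mol.

cis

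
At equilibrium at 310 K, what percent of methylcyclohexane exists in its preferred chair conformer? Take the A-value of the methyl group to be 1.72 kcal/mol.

94.2%

One chair has the methyl group axial (E = 1.72 kcal/mol) and the other has it equatorial (E = 0).
ΔG = 1.72 kcal/mol between the two chairs.
K = exp(ΔG/RT) with R = 1.987×10⁻³ kcal mol⁻¹ K⁻¹ and T = 310 K gives K ≈ 16.3.
Fraction in the lower-energy chair = K/(K+1) = 94.2%.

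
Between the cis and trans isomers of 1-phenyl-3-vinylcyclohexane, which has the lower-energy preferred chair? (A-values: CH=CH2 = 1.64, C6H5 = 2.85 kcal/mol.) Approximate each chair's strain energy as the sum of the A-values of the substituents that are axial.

At 1,3 positions (parity same): cis → (e,e or a,a); trans → (a,e or e,a).
Best chair for cis: E = 0.00 kcal/mol; best chair for trans: E = 1.64 kcal/mol.
The cis isomer is lower by 1.64 kcal/mol.

cis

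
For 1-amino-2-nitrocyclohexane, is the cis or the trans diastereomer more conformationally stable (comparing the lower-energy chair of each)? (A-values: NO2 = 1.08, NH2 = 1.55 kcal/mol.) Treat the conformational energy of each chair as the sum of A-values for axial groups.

trans

At 1,2 positions (parity opposite): cis → (a,e or e,a); trans → (e,e or a,a).
Best chair for cis: E = 1.08 kcal/mol; best chair for trans: E = 0.00 kcal/mol.
The trans isomer is lower by 1.08 kcal/mol.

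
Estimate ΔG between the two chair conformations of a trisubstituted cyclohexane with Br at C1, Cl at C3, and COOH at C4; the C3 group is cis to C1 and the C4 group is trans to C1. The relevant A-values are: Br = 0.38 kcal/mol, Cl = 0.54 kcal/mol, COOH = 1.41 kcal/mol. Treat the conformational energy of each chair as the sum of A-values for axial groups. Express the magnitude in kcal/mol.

Chair I (bromo axial, chloro axial, carboxyl axial): E = 2.33 kcal/mol.
Chair II (bromo equatorial, chloro equatorial, carboxyl equatorial): E = 0.00 kcal/mol.
ΔE = 2.33 − 0.00 = 2.33 kcal/mol; chair II is more stable.

2.33 kcal/mol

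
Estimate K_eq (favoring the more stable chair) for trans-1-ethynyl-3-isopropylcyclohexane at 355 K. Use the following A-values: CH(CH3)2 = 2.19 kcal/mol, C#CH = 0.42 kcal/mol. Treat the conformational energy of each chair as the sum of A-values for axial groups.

C1 and C3 have the same parity, so for the trans isomer the two substituents are one axial and one equatorial in each chair.
Chair I (isopropyl axial, ethynyl equatorial): E = 2.19 kcal/mol; chair II (isopropyl equatorial, ethynyl axial): E = 0.42 kcal/mol.
ΔG = 1.77 kcal/mol between the two chairs.
K = exp(ΔG/RT) with R = 1.987×10⁻³ kcal mol⁻¹ K⁻¹ and T = 355 K gives K ≈ 12.3.

K ≈ 12.3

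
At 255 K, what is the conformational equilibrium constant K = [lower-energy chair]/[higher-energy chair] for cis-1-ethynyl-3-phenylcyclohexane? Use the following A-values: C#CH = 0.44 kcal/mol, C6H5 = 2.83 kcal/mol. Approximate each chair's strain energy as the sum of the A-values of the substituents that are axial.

K ≈ 635

C1 and C3 have the same parity, so for the cis isomer the two substituents are e,e in one chair and a,a in the other.
Chair I (ethynyl axial, phenyl axial): E = 3.27 kcal/mol; chair II (ethynyl equatorial, phenyl equatorial): E = 0.00 kcal/mol.
ΔG = 3.27 kcal/mol between the two chairs.
K = exp(ΔG/RT) with R = 1.987×10⁻³ kcal mol⁻¹ K⁻¹ and T = 255 K gives K ≈ 635.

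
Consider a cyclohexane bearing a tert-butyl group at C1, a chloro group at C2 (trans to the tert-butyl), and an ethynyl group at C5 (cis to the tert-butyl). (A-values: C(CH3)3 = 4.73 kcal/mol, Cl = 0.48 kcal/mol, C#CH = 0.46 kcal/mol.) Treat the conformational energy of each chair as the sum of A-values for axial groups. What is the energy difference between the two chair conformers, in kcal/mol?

Chair I (tert-butyl axial, chloro axial, ethynyl axial): E = 5.67 kcal/mol.
Chair II (tert-butyl equatorial, chloro equatorial, ethynyl equatorial): E = 0.00 kcal/mol.
ΔE = 5.67 − 0.00 = 5.67 kcal/mol; chair II is more stable.

5.67 kcal/mol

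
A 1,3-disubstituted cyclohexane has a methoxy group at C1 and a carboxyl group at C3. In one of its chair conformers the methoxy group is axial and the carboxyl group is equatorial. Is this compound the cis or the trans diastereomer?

trans

C1 and C3 have the same parity, so their axial bonds point in the same direction.
With same-parity carbons, two substituents on the same face are both axial or both equatorial; opposite faces give one of each.
Here the groups are axial/equatorial → opposite face → trans.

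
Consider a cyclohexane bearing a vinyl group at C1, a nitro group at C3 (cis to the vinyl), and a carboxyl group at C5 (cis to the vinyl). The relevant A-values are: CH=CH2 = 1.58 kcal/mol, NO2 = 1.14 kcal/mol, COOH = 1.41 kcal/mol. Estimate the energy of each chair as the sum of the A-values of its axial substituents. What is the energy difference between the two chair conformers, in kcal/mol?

Chair I (vinyl axial, nitro axial, carboxyl axial): E = 4.13 kcal/mol.
Chair II (vinyl equatorial, nitro equatorial, carboxyl equatorial): E = 0.00 kcal/mol.
ΔE = 4.13 − 0.00 = 4.13 kcal/mol; chair II is more stable.

4.13 kcal/mol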